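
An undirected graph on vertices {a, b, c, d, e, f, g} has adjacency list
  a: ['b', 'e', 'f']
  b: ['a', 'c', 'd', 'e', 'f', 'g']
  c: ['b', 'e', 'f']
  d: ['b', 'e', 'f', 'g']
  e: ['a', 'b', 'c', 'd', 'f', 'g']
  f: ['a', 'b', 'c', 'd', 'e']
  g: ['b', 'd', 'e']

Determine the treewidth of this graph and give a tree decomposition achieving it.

Treewidth 3.
One optimal decomposition is:
Bags: B1 = {a, b, e, f}  B2 = {b, c, e, f}  B3 = {b, d, e, f}  B4 = {b, d, e, g}
Tree: B1–B2, B2–B3, B3–B4

Every bag has size at most 4, so the width is 4 − 1 = 3 and tw(G) ≤ 3. Conversely, {b, d, e, g} is a clique of size 4, and the vertices of any clique must share a bag in every tree decomposition; so some bag has ≥ 4 vertices and tw(G) ≥ 3. The upper and lower bounds meet at 3, so that is the treewidth.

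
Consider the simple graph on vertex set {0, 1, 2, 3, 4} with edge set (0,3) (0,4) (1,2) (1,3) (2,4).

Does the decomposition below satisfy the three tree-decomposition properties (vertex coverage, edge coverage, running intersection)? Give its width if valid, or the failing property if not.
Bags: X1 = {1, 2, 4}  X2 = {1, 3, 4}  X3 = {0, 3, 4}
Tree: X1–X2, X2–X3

Yes; width 2.

Every vertex of G appears in some bag (union = {0, 1, 2, 3, 4}); every edge is covered by a bag; and for each vertex v the set of bags containing v is connected in the bag tree. The decomposition is therefore valid. The largest bag has 3 vertices, so the width is 2.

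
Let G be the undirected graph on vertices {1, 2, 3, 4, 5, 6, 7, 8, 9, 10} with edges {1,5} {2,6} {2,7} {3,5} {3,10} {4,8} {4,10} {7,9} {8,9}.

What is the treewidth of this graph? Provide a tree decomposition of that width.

The largest bag has 2 vertices, giving width 1; this decomposition certifies tw(G) ≤ 1. Since G has at least one edge (e.g. 6–2), it is not an edgeless graph, so tw(G) ≥ 1. Hence tw(G) = 1 exactly.

Treewidth 1.
One optimal decomposition is:
Bags: B1 = {2, 6}  B2 = {2, 7}  B3 = {7, 9}  B4 = {8, 9}  B5 = {4, 8}  B6 = {4, 10}  B7 = {3, 10}  B8 = {3, 5}  B9 = {1, 5}
Tree: B1–B2, B2–B3, B3–B4, B4–B5, B5–B6, B6–B7, B7–B8, B8–B9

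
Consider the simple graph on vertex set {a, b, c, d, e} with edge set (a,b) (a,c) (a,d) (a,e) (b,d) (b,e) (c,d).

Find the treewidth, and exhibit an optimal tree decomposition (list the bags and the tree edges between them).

Each bag holds 3 vertices, so the decomposition has width 2, which upper-bounds the treewidth. On the other hand G contains the 3-clique {a, c, d}. A clique must lie in a single bag of any decomposition, so no decomposition can have width below 2. Combining the bounds, tw(G) = 2.

Treewidth 2.
One optimal decomposition is:
Bags: B1 = {a, b, e}  B2 = {a, b, d}  B3 = {a, c, d}
Tree: B1–B2, B2–B3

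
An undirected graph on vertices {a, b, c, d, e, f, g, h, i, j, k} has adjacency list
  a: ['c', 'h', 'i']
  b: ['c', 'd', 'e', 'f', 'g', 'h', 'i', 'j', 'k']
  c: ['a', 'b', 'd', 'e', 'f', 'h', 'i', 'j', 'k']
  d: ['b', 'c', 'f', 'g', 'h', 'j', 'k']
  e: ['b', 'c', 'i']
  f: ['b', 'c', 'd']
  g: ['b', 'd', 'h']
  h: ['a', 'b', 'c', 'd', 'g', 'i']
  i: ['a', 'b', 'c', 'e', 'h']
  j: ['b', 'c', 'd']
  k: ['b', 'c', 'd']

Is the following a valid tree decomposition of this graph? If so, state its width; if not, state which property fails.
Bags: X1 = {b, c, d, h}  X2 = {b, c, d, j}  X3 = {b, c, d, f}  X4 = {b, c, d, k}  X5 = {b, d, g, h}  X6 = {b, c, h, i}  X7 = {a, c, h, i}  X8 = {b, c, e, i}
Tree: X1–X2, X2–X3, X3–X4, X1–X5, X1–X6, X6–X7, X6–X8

Vertex coverage: the bags together contain {a, b, c, d, e, f, g, h, i, j, k}, the full vertex set. Edge coverage: each edge of G has both endpoints in at least one bag. Running intersection: for every vertex, the bags containing it form a connected subtree. All three properties hold, so this is a valid tree decomposition of width max|bag| − 1 = 3, and hence tw(G) ≤ 3.

Yes; width 3.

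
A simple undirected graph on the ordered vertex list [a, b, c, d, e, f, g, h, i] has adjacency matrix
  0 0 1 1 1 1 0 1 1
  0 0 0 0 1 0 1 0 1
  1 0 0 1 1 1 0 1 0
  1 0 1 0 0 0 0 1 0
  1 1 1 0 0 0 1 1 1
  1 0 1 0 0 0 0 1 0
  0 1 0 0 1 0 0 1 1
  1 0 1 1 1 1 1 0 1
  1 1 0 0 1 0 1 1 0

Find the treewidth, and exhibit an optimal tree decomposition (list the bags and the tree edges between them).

Each bag holds 4 vertices, so the decomposition has width 3, which upper-bounds the treewidth. On the other hand G contains the 4-clique {e, g, h, i}. A clique must lie in a single bag of any decomposition, so no decomposition can have width below 3. Hence tw(G) = 3 exactly.

Treewidth 3.
One optimal decomposition is:
Bags: B1 = {a, c, e, h}  B2 = {a, e, h, i}  B3 = {a, c, f, h}  B4 = {e, g, h, i}  B5 = {a, c, d, h}  B6 = {b, e, g, i}
Tree: B1–B2, B1–B3, B2–B4, B3–B5, B4–B6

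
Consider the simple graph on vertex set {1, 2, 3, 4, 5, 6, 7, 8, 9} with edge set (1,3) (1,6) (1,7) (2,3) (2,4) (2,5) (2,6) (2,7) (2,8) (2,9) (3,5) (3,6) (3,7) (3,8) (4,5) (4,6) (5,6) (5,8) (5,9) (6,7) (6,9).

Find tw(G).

A width-3 tree decomposition is:
Bags: B1 = {2, 3, 5, 6}  B2 = {2, 5, 6, 9}  B3 = {2, 3, 6, 7}  B4 = {2, 4, 5, 6}  B5 = {1, 3, 6, 7}  B6 = {2, 3, 5, 8}
Tree: B1–B2, B1–B3, B1–B4, B3–B5, B1–B6
Every bag has size at most 4, so the width is 4 − 1 = 3 and tw(G) ≤ 3. Conversely, {1, 3, 6, 7} is a clique of size 4, and the vertices of any clique must share a bag in every tree decomposition; so some bag has ≥ 4 vertices and tw(G) ≥ 3. Therefore the treewidth is 3.

3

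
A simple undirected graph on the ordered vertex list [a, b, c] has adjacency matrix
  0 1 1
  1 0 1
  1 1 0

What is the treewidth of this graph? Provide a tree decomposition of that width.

Treewidth 2.
One optimal decomposition is:
Bags: B1 = {a, b, c}
Tree: (single bag)

With just one bag of size 3, the width is 3 − 1 = 2, so tw(G) ≤ 2. Conversely, {a, b, c} is a clique of size 3, and the vertices of any clique must share a bag in every tree decomposition; so some bag has ≥ 3 vertices and tw(G) ≥ 2. Hence tw(G) = 2 exactly.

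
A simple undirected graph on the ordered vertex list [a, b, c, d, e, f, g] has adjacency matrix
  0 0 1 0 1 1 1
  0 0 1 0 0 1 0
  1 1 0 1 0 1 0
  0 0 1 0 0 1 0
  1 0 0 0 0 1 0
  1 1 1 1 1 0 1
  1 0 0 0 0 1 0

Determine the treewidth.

2

A width-2 tree decomposition is:
Bags: B1 = {a, c, f}  B2 = {a, e, f}  B3 = {c, d, f}  B4 = {a, f, g}  B5 = {b, c, f}
Tree: B1–B2, B1–B3, B2–B4, B1–B5
The largest bag has 3 vertices, giving width 2; this decomposition certifies tw(G) ≤ 2. Conversely, {a, f, g} is a clique of size 3, and the vertices of any clique must share a bag in every tree decomposition; so some bag has ≥ 3 vertices and tw(G) ≥ 2. The upper and lower bounds meet at 2, so that is the treewidth.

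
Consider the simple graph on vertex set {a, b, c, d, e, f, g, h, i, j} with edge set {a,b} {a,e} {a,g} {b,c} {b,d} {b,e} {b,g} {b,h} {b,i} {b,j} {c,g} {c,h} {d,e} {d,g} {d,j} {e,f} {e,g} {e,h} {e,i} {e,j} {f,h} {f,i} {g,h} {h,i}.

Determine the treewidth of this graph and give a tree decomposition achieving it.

Treewidth 3.
One such decomposition:
Bags: B1 = {b, e, g, h}  B2 = {b, d, e, g}  B3 = {a, b, e, g}  B4 = {b, c, g, h}  B5 = {b, d, e, j}  B6 = {b, e, h, i}  B7 = {e, f, h, i}
Tree: B1–B2, B2–B3, B1–B4, B2–B5, B1–B6, B6–B7

Every bag has size at most 4, so the width is 4 − 1 = 3 and tw(G) ≤ 3. Conversely, {e, f, h, i} is a clique of size 4, and the vertices of any clique must share a bag in every tree decomposition; so some bag has ≥ 4 vertices and tw(G) ≥ 3. Hence tw(G) = 3 exactly.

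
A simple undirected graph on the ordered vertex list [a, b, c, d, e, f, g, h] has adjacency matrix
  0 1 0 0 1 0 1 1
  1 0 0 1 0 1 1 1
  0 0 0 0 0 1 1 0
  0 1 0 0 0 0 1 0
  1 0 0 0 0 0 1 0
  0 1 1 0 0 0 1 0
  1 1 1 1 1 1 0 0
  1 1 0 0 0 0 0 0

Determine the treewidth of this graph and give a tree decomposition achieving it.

Each bag holds 3 vertices, so the decomposition has width 2, which upper-bounds the treewidth. On the other hand G contains the 3-clique {a, e, g}. A clique must lie in a single bag of any decomposition, so no decomposition can have width below 2. Therefore the treewidth is 2.

Treewidth 2.
One such decomposition:
Bags: B1 = {a, b, g}  B2 = {b, d, g}  B3 = {b, f, g}  B4 = {a, e, g}  B5 = {c, f, g}  B6 = {a, b, h}
Tree: B1–B2, B1–B3, B1–B4, B3–B5, B1–B6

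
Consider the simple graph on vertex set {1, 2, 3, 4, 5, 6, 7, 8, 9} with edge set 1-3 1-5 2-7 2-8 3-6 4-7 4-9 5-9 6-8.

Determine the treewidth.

A width-2 tree decomposition is:
Bags: B1 = {4, 5, 9}  B2 = {4, 5, 7}  B3 = {2, 5, 7}  B4 = {2, 5, 8}  B5 = {5, 6, 8}  B6 = {3, 5, 6}  B7 = {1, 3, 5}
Tree: B1–B2, B2–B3, B3–B4, B4–B5, B5–B6, B6–B7
The largest bag has 3 vertices, giving width 2; this decomposition certifies tw(G) ≤ 2. For the lower bound, G contains the cycle 5–9–4–7–2–8–6–3–1–5, so G is not a forest; only forests have treewidth ≤ 1, hence tw(G) ≥ 2. Combining the bounds, tw(G) = 2.

2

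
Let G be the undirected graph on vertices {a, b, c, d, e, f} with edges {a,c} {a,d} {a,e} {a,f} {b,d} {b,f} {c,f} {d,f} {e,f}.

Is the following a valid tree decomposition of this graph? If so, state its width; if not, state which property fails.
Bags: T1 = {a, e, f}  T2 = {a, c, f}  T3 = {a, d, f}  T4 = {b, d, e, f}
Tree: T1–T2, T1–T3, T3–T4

No — bags containing vertex e are not connected in the tree.

A tree decomposition must satisfy three properties: every vertex lies in some bag; for every edge, both endpoints lie together in some bag; and for every vertex, the bags containing it form a connected subtree. Here bags containing vertex e are not connected in the tree, so the decomposition is invalid.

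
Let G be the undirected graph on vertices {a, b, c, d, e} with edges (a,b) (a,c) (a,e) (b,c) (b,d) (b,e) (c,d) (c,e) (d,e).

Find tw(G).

A width-3 tree decomposition is:
Bags: B1 = {a, b, c, e}  B2 = {b, c, d, e}
Tree: B1–B2
Every bag has size at most 4, so the width is 4 − 1 = 3 and tw(G) ≤ 3. Conversely, {b, c, d, e} is a clique of size 4, and the vertices of any clique must share a bag in every tree decomposition; so some bag has ≥ 4 vertices and tw(G) ≥ 3. Therefore the treewidth is 3.

3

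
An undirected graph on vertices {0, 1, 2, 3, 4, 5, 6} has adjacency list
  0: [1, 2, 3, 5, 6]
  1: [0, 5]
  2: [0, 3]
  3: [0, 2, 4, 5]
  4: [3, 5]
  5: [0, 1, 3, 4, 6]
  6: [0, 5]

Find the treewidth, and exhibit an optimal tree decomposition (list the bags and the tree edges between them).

Treewidth 2.
One such decomposition:
Bags: B1 = {0, 3, 5}  B2 = {3, 4, 5}  B3 = {0, 1, 5}  B4 = {0, 5, 6}  B5 = {0, 2, 3}
Tree: B1–B2, B1–B3, B1–B4, B1–B5

Each bag holds 3 vertices, so the decomposition has width 2, which upper-bounds the treewidth. On the other hand G contains the 3-clique {0, 2, 3}. A clique must lie in a single bag of any decomposition, so no decomposition can have width below 2. Combining the bounds, tw(G) = 2.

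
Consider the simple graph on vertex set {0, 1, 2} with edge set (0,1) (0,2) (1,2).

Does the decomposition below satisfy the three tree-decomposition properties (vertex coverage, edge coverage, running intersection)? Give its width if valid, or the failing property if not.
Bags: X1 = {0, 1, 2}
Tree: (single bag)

Every vertex of G appears in some bag (union = {0, 1, 2}); every edge is covered by a bag; and for each vertex v the set of bags containing v is connected in the bag tree. The decomposition is therefore valid. The largest bag has 3 vertices, so the width is 2.

Yes; width 2.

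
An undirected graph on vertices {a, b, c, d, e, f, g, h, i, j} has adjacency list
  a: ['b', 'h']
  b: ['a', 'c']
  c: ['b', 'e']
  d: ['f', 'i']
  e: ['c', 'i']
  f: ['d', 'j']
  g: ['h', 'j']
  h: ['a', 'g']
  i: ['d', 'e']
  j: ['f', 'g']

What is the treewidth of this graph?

2

A width-2 tree decomposition is:
Bags: B1 = {g, h, j}  B2 = {f, h, j}  B3 = {d, f, h}  B4 = {d, h, i}  B5 = {e, h, i}  B6 = {c, e, h}  B7 = {b, c, h}  B8 = {a, b, h}
Tree: B1–B2, B2–B3, B3–B4, B4–B5, B5–B6, B6–B7, B7–B8
The largest bag has 3 vertices, giving width 2; this decomposition certifies tw(G) ≤ 2. For the lower bound, G contains the cycle h–g–j–f–d–i–e–c–b–a–h, so G is not a forest; only forests have treewidth ≤ 1, hence tw(G) ≥ 2. The upper and lower bounds meet at 2, so that is the treewidth.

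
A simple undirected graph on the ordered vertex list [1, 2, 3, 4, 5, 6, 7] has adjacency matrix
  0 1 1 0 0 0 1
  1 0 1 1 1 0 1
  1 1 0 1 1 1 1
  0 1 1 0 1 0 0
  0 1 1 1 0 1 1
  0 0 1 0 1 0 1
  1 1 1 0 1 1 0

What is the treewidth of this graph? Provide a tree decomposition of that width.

Treewidth 3.
Bags: B1 = {1, 2, 3, 7}  B2 = {2, 3, 5, 7}  B3 = {2, 3, 4, 5}  B4 = {3, 5, 6, 7}
Tree: B1–B2, B2–B3, B2–B4

Every bag has size at most 4, so the width is 4 − 1 = 3 and tw(G) ≤ 3. On the other hand G contains the 4-clique {1, 2, 3, 7}. A clique must lie in a single bag of any decomposition, so no decomposition can have width below 3. Hence tw(G) = 3 exactly.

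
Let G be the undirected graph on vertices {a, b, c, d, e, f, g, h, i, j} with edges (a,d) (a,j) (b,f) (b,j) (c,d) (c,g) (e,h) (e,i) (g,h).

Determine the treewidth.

A width-1 tree decomposition is:
Bags: B1 = {b, f}  B2 = {b, j}  B3 = {a, j}  B4 = {a, d}  B5 = {c, d}  B6 = {c, g}  B7 = {g, h}  B8 = {e, h}  B9 = {e, i}
Tree: B1–B2, B2–B3, B3–B4, B4–B5, B5–B6, B6–B7, B7–B8, B8–B9
Each bag holds 2 vertices, so the decomposition has width 1, which upper-bounds the treewidth. Any graph with an edge has treewidth ≥ 1, and G has the edge f–b. Combining the bounds, tw(G) = 1.

1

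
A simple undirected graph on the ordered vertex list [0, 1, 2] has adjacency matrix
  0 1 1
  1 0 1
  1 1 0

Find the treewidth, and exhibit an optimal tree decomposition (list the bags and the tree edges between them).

A single bag containing all 3 vertices is trivially a valid decomposition of width 2. For the lower bound, the 3 vertices {0, 1, 2} are pairwise adjacent, and any tree decomposition puts a clique entirely inside one bag — forcing width ≥ 2. Therefore the treewidth is 2.

Treewidth 2.
Bags: B1 = {0, 1, 2}
Tree: (single bag)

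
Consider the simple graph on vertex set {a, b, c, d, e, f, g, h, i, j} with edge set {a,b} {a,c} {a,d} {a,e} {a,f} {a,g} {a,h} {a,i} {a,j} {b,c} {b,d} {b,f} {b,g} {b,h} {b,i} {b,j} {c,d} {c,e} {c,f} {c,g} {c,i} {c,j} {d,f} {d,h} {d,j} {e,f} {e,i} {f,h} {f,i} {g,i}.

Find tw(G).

A width-4 tree decomposition is:
Bags: B1 = {a, b, c, d, f}  B2 = {a, b, c, d, j}  B3 = {a, b, c, f, i}  B4 = {a, c, e, f, i}  B5 = {a, b, c, g, i}  B6 = {a, b, d, f, h}
Tree: B1–B2, B1–B3, B3–B4, B3–B5, B1–B6
The largest bag has 5 vertices, giving width 4; this decomposition certifies tw(G) ≤ 4. For the lower bound, the 5 vertices {a, c, e, f, i} are pairwise adjacent, and any tree decomposition puts a clique entirely inside one bag — forcing width ≥ 4. The upper and lower bounds meet at 4, so that is the treewidth.

4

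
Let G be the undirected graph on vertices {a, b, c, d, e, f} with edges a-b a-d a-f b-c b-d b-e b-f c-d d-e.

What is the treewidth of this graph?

2

A width-2 tree decomposition is:
Bags: B1 = {b, d, e}  B2 = {a, b, d}  B3 = {a, b, f}  B4 = {b, c, d}
Tree: B1–B2, B2–B3, B2–B4
Every bag has size at most 3, so the width is 3 − 1 = 2 and tw(G) ≤ 2. On the other hand G contains the 3-clique {b, d, e}. A clique must lie in a single bag of any decomposition, so no decomposition can have width below 2. Hence tw(G) = 2 exactly.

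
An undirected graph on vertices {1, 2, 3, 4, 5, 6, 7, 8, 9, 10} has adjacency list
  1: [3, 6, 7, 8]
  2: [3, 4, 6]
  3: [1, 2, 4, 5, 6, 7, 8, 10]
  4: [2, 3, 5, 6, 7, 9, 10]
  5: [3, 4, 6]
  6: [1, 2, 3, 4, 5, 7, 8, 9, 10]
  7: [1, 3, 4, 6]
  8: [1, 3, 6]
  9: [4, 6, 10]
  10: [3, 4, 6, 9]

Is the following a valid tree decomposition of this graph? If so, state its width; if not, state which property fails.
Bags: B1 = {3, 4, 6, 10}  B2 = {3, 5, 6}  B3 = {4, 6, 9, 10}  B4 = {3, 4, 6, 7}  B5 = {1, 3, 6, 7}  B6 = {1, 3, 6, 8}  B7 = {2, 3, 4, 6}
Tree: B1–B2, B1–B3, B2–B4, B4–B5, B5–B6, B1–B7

A tree decomposition must satisfy three properties: every vertex lies in some bag; for every edge, both endpoints lie together in some bag; and for every vertex, the bags containing it form a connected subtree. Here edge (4,5) lies in no bag, so the decomposition is invalid.

No — edge (4,5) lies in no bag.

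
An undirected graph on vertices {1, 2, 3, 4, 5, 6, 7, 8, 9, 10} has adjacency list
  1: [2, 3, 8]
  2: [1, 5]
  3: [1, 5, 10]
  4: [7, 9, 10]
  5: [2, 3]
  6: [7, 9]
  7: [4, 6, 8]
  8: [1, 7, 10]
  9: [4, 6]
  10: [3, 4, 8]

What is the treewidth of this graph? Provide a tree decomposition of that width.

Treewidth 2.
One such decomposition:
Bags: B1 = {2, 3, 5}  B2 = {1, 2, 3}  B3 = {1, 3, 10}  B4 = {1, 8, 10}  B5 = {4, 8, 10}  B6 = {4, 7, 8}  B7 = {4, 7, 9}  B8 = {6, 7, 9}
Tree: B1–B2, B2–B3, B3–B4, B4–B5, B5–B6, B6–B7, B7–B8

The largest bag has 3 vertices, giving width 2; this decomposition certifies tw(G) ≤ 2. For the lower bound, G contains the cycle 5–2–1–3–5, so G is not a forest; only forests have treewidth ≤ 1, hence tw(G) ≥ 2. The upper and lower bounds meet at 2, so that is the treewidth.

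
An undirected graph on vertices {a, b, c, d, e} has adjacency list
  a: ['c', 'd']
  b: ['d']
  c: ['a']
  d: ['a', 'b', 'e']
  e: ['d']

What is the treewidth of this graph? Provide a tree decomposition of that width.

Every bag has size at most 2, so the width is 2 − 1 = 1 and tw(G) ≤ 1. Any graph with an edge has treewidth ≥ 1, and G has the edge e–d. Combining the bounds, tw(G) = 1.

Treewidth 1.
Bags: B1 = {d, e}  B2 = {a, d}  B3 = {a, c}  B4 = {b, d}
Tree: B1–B2, B2–B3, B1–B4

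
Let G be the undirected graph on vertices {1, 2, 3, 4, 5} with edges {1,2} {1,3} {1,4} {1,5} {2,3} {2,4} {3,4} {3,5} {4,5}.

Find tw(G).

3

A width-3 tree decomposition is:
Bags: B1 = {1, 2, 3, 4}  B2 = {1, 3, 4, 5}
Tree: B1–B2
Every bag has size at most 4, so the width is 4 − 1 = 3 and tw(G) ≤ 3. For the lower bound, the 4 vertices {1, 2, 3, 4} are pairwise adjacent, and any tree decomposition puts a clique entirely inside one bag — forcing width ≥ 3. Combining the bounds, tw(G) = 3.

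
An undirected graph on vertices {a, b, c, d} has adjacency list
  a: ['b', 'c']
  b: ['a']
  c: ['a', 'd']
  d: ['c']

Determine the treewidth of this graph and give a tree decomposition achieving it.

Every bag has size at most 2, so the width is 2 − 1 = 1 and tw(G) ≤ 1. Since G has at least one edge (e.g. d–c), it is not an edgeless graph, so tw(G) ≥ 1. The upper and lower bounds meet at 1, so that is the treewidth.

Treewidth 1.
One optimal decomposition is:
Bags: B1 = {c, d}  B2 = {a, c}  B3 = {a, b}
Tree: B1–B2, B2–B3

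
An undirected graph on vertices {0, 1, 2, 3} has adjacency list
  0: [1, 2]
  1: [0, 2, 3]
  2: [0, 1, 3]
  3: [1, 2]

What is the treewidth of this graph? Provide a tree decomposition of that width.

The largest bag has 3 vertices, giving width 2; this decomposition certifies tw(G) ≤ 2. Conversely, {0, 1, 2} is a clique of size 3, and the vertices of any clique must share a bag in every tree decomposition; so some bag has ≥ 3 vertices and tw(G) ≥ 2. Therefore the treewidth is 2.

Treewidth 2.
One such decomposition:
Bags: B1 = {0, 1, 2}  B2 = {1, 2, 3}
Tree: B1–B2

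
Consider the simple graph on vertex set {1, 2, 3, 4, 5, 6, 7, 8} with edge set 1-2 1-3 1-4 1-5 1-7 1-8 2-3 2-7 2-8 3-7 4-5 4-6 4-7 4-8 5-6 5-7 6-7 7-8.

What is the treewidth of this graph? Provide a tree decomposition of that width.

Treewidth 3.
Bags: B1 = {1, 4, 7, 8}  B2 = {1, 2, 7, 8}  B3 = {1, 4, 5, 7}  B4 = {1, 2, 3, 7}  B5 = {4, 5, 6, 7}
Tree: B1–B2, B1–B3, B2–B4, B3–B5

Every bag has size at most 4, so the width is 4 − 1 = 3 and tw(G) ≤ 3. Conversely, {1, 2, 7, 8} is a clique of size 4, and the vertices of any clique must share a bag in every tree decomposition; so some bag has ≥ 4 vertices and tw(G) ≥ 3. Therefore the treewidth is 3.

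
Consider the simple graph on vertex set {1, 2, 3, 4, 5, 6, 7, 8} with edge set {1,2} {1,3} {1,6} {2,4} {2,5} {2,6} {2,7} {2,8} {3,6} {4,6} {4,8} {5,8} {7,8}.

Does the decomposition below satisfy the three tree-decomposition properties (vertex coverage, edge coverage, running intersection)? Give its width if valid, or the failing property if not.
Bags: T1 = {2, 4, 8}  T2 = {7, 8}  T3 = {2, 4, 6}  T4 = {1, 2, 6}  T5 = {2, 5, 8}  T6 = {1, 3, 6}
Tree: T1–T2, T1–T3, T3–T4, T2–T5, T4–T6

No — edge (2,7) lies in no bag.

A tree decomposition must satisfy three properties: every vertex lies in some bag; for every edge, both endpoints lie together in some bag; and for every vertex, the bags containing it form a connected subtree. Here edge (2,7) lies in no bag, so the decomposition is invalid.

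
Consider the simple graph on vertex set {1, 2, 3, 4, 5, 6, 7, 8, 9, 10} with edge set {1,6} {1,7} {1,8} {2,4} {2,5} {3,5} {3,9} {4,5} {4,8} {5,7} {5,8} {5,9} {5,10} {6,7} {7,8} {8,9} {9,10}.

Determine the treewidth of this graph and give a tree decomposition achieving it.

Every bag has size at most 3, so the width is 3 − 1 = 2 and tw(G) ≤ 2. Conversely, {1, 7, 8} is a clique of size 3, and the vertices of any clique must share a bag in every tree decomposition; so some bag has ≥ 3 vertices and tw(G) ≥ 2. The upper and lower bounds meet at 2, so that is the treewidth.

Treewidth 2.
Bags: B1 = {5, 7, 8}  B2 = {1, 7, 8}  B3 = {5, 8, 9}  B4 = {1, 6, 7}  B5 = {5, 9, 10}  B6 = {4, 5, 8}  B7 = {2, 4, 5}  B8 = {3, 5, 9}
Tree: B1–B2, B1–B3, B2–B4, B3–B5, B3–B6, B6–B7, B5–B8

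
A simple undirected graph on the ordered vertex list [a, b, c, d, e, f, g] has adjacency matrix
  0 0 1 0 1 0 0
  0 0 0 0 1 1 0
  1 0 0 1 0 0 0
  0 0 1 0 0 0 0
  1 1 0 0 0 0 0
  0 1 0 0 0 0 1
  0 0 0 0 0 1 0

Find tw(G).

A width-1 tree decomposition is:
Bags: B1 = {c, d}  B2 = {a, c}  B3 = {a, e}  B4 = {b, e}  B5 = {b, f}  B6 = {f, g}
Tree: B1–B2, B2–B3, B3–B4, B4–B5, B5–B6
The largest bag has 2 vertices, giving width 1; this decomposition certifies tw(G) ≤ 1. G has an edge, so its treewidth is at least 1. Combining the bounds, tw(G) = 1.

1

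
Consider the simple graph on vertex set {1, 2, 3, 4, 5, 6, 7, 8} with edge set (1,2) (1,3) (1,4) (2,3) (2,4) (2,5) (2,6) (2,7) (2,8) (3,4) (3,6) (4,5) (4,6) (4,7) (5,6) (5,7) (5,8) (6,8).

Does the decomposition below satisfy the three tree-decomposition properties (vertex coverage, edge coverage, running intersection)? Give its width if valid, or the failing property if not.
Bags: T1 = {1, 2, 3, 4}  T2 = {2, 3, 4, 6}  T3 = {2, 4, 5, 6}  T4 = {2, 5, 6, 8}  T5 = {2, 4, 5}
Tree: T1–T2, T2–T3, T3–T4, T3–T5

No — vertex 7 appears in no bag.

A tree decomposition must satisfy three properties: every vertex lies in some bag; for every edge, both endpoints lie together in some bag; and for every vertex, the bags containing it form a connected subtree. Here vertex 7 appears in no bag, so the decomposition is invalid.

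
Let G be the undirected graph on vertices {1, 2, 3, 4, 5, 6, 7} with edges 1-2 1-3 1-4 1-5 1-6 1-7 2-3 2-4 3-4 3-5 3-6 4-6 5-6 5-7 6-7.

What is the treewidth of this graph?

3

A width-3 tree decomposition is:
Bags: B1 = {1, 3, 5, 6}  B2 = {1, 5, 6, 7}  B3 = {1, 3, 4, 6}  B4 = {1, 2, 3, 4}
Tree: B1–B2, B1–B3, B3–B4
Each bag holds 4 vertices, so the decomposition has width 3, which upper-bounds the treewidth. On the other hand G contains the 4-clique {1, 2, 3, 4}. A clique must lie in a single bag of any decomposition, so no decomposition can have width below 3. Therefore the treewidth is 3.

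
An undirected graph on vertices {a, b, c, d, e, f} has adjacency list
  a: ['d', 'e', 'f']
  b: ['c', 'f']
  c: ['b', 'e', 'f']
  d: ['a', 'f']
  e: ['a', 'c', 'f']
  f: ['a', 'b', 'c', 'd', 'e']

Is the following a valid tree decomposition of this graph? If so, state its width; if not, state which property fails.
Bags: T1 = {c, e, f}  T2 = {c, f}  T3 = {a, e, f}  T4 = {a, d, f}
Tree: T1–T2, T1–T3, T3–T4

No — vertex b appears in no bag.

A tree decomposition must satisfy three properties: every vertex lies in some bag; for every edge, both endpoints lie together in some bag; and for every vertex, the bags containing it form a connected subtree. Here vertex b appears in no bag, so the decomposition is invalid.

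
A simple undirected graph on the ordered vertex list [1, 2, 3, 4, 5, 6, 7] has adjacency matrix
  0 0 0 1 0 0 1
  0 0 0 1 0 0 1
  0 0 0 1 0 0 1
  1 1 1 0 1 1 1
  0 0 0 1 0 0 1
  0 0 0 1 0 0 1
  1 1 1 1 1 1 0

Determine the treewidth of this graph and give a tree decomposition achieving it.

Treewidth 2.
Bags: B1 = {4, 6, 7}  B2 = {3, 4, 7}  B3 = {2, 4, 7}  B4 = {1, 4, 7}  B5 = {4, 5, 7}
Tree: B1–B2, B1–B3, B1–B4, B1–B5

The largest bag has 3 vertices, giving width 2; this decomposition certifies tw(G) ≤ 2. Conversely, {1, 4, 7} is a clique of size 3, and the vertices of any clique must share a bag in every tree decomposition; so some bag has ≥ 3 vertices and tw(G) ≥ 2. The upper and lower bounds meet at 2, so that is the treewidth.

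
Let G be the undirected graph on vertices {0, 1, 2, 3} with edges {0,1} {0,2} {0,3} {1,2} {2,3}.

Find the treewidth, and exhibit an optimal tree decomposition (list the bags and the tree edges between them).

Treewidth 2.
One optimal decomposition is:
Bags: B1 = {0, 2, 3}  B2 = {0, 1, 2}
Tree: B1–B2

Each bag holds 3 vertices, so the decomposition has width 2, which upper-bounds the treewidth. On the other hand G contains the 3-clique {0, 1, 2}. A clique must lie in a single bag of any decomposition, so no decomposition can have width below 2. Combining the bounds, tw(G) = 2.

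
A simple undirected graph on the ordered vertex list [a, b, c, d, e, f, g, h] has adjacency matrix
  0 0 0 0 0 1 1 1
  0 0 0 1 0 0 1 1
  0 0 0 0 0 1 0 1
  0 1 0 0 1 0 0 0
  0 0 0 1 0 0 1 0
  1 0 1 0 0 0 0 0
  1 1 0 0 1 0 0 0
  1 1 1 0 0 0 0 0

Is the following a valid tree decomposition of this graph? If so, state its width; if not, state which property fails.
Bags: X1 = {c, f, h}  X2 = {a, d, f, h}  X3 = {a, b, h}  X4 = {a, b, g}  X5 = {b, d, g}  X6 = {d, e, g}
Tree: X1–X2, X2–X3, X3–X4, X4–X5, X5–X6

No — bags containing vertex d are not connected in the tree.

A tree decomposition must satisfy three properties: every vertex lies in some bag; for every edge, both endpoints lie together in some bag; and for every vertex, the bags containing it form a connected subtree. Here bags containing vertex d are not connected in the tree, so the decomposition is invalid.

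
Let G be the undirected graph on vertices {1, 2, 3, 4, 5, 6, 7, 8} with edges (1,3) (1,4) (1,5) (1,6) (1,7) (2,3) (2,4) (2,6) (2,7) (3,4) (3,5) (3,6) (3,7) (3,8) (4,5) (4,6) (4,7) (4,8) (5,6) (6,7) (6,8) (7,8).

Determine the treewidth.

4

A width-4 tree decomposition is:
Bags: B1 = {3, 4, 6, 7, 8}  B2 = {2, 3, 4, 6, 7}  B3 = {1, 3, 4, 6, 7}  B4 = {1, 3, 4, 5, 6}
Tree: B1–B2, B2–B3, B3–B4
Every bag has size at most 5, so the width is 5 − 1 = 4 and tw(G) ≤ 4. Conversely, {1, 3, 4, 5, 6} is a clique of size 5, and the vertices of any clique must share a bag in every tree decomposition; so some bag has ≥ 5 vertices and tw(G) ≥ 4. Combining the bounds, tw(G) = 4.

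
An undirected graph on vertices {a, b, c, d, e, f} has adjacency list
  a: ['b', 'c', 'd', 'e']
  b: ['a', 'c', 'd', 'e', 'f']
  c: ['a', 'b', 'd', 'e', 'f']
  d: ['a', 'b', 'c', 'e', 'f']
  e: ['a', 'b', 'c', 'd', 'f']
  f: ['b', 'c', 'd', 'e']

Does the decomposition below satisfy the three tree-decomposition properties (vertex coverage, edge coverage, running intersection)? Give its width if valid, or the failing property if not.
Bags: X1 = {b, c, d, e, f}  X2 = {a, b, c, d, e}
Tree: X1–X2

Yes; width 4.

Every vertex of G appears in some bag (union = {a, b, c, d, e, f}); every edge is covered by a bag; and for each vertex v the set of bags containing v is connected in the bag tree. The decomposition is therefore valid. The largest bag has 5 vertices, so the width is 4.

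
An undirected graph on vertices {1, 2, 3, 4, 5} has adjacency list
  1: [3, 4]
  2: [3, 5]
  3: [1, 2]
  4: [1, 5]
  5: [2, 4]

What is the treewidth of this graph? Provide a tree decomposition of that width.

The largest bag has 3 vertices, giving width 2; this decomposition certifies tw(G) ≤ 2. For the lower bound, G contains the cycle 1–4–5–2–3–1, so G is not a forest; only forests have treewidth ≤ 1, hence tw(G) ≥ 2. Hence tw(G) = 2 exactly.

Treewidth 2.
Bags: B1 = {1, 4, 5}  B2 = {1, 2, 5}  B3 = {1, 2, 3}
Tree: B1–B2, B2–B3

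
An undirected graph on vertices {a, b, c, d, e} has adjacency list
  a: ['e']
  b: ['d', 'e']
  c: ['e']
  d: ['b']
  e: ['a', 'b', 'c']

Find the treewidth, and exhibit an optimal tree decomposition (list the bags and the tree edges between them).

Each bag holds 2 vertices, so the decomposition has width 1, which upper-bounds the treewidth. Any graph with an edge has treewidth ≥ 1, and G has the edge b–e. Combining the bounds, tw(G) = 1.

Treewidth 1.
Bags: B1 = {b, e}  B2 = {a, e}  B3 = {c, e}  B4 = {b, d}
Tree: B1–B2, B1–B3, B1–B4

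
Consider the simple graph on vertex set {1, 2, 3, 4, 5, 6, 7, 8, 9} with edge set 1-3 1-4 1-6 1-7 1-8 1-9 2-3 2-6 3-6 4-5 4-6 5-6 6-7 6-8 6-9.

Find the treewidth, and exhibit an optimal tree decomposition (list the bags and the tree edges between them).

Each bag holds 3 vertices, so the decomposition has width 2, which upper-bounds the treewidth. On the other hand G contains the 3-clique {1, 3, 6}. A clique must lie in a single bag of any decomposition, so no decomposition can have width below 2. The upper and lower bounds meet at 2, so that is the treewidth.

Treewidth 2.
One such decomposition:
Bags: B1 = {1, 4, 6}  B2 = {1, 3, 6}  B3 = {4, 5, 6}  B4 = {1, 6, 7}  B5 = {1, 6, 9}  B6 = {1, 6, 8}  B7 = {2, 3, 6}
Tree: B1–B2, B1–B3, B1–B4, B1–B5, B2–B6, B2–B7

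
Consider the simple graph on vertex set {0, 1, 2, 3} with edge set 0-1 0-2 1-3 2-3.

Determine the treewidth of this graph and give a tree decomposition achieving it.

Each bag holds 3 vertices, so the decomposition has width 2, which upper-bounds the treewidth. The edges 2–0–1–3–2 form a cycle, so G is not a tree and its treewidth is at least 2. Therefore the treewidth is 2.

Treewidth 2.
Bags: B1 = {0, 1, 2}  B2 = {1, 2, 3}
Tree: B1–B2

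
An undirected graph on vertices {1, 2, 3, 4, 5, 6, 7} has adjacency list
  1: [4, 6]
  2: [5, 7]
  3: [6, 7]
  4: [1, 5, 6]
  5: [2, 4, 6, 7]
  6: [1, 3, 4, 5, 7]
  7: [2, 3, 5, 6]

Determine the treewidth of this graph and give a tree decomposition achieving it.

Treewidth 2.
One such decomposition:
Bags: B1 = {4, 5, 6}  B2 = {5, 6, 7}  B3 = {2, 5, 7}  B4 = {3, 6, 7}  B5 = {1, 4, 6}
Tree: B1–B2, B2–B3, B2–B4, B1–B5

Every bag has size at most 3, so the width is 3 − 1 = 2 and tw(G) ≤ 2. Conversely, {2, 5, 7} is a clique of size 3, and the vertices of any clique must share a bag in every tree decomposition; so some bag has ≥ 3 vertices and tw(G) ≥ 2. Hence tw(G) = 2 exactly.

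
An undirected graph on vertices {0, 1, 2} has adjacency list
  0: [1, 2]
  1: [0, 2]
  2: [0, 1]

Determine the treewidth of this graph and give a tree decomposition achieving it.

A single bag containing all 3 vertices is trivially a valid decomposition of width 2. On the other hand G contains the 3-clique {0, 1, 2}. A clique must lie in a single bag of any decomposition, so no decomposition can have width below 2. Therefore the treewidth is 2.

Treewidth 2.
One optimal decomposition is:
Bags: B1 = {0, 1, 2}
Tree: (single bag)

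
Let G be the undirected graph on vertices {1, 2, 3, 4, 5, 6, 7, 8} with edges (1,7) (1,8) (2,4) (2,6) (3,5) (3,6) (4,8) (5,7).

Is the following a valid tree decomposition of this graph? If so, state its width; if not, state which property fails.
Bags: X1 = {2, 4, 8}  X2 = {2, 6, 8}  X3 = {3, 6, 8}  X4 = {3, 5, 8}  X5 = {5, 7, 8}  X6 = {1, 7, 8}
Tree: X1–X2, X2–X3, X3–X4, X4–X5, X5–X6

Yes; width 2.

Checking the three conditions: (i) the bags cover all of {1, 2, 3, 4, 5, 6, 7, 8}; (ii) for each edge, some bag contains both endpoints; (iii) the bags containing any fixed vertex form a subtree. All hold, so the decomposition is valid with width 3 − 1 = 2.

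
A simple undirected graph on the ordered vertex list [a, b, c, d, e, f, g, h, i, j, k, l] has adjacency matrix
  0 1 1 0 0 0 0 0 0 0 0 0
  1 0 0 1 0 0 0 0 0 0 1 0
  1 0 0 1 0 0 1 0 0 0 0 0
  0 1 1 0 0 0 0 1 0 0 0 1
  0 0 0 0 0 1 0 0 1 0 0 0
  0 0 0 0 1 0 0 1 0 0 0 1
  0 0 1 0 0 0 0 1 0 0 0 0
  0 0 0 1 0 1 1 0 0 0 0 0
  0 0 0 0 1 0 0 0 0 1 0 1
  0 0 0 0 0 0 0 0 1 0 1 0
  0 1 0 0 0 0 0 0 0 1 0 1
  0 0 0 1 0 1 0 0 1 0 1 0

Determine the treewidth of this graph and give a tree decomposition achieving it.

Every bag has size at most 4, so the width is 4 − 1 = 3 and tw(G) ≤ 3. For the lower bound: the 4 vertex sets {a,c,g}, {b}, {d}, {f,h,k,l} are disjoint, each induces a connected subgraph, and every pair is joined by at least one edge of G. Contracting each set to a single vertex therefore yields K_{4} as a minor, and since treewidth is minor-monotone, tw(G) ≥ tw(K_{4}) = 3. Therefore the treewidth is 3.

Treewidth 3.
One such decomposition:
Bags: B1 = {a, b, c, g}  B2 = {b, c, d, g}  B3 = {b, d, g, h}  B4 = {b, d, h, k}  B5 = {d, h, k, l}  B6 = {f, h, k, l}  B7 = {f, j, k, l}  B8 = {f, i, j, l}  B9 = {e, f, i, j}
Tree: B1–B2, B2–B3, B3–B4, B4–B5, B5–B6, B6–B7, B7–B8, B8–B9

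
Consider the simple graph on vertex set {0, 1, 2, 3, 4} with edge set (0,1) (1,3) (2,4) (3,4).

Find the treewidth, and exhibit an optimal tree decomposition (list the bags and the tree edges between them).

Treewidth 1.
One optimal decomposition is:
Bags: B1 = {2, 4}  B2 = {3, 4}  B3 = {1, 3}  B4 = {0, 1}
Tree: B1–B2, B2–B3, B3–B4

Each bag holds 2 vertices, so the decomposition has width 1, which upper-bounds the treewidth. Any graph with an edge has treewidth ≥ 1, and G has the edge 2–4. Hence tw(G) = 1 exactly.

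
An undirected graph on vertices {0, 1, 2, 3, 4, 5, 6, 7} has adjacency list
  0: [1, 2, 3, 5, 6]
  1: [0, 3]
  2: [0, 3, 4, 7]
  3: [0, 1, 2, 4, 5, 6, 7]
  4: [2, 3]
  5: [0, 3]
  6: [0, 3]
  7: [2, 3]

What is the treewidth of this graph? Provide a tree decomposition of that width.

The largest bag has 3 vertices, giving width 2; this decomposition certifies tw(G) ≤ 2. For the lower bound, the 3 vertices {0, 1, 3} are pairwise adjacent, and any tree decomposition puts a clique entirely inside one bag — forcing width ≥ 2. Therefore the treewidth is 2.

Treewidth 2.
One such decomposition:
Bags: B1 = {0, 2, 3}  B2 = {0, 1, 3}  B3 = {0, 3, 6}  B4 = {0, 3, 5}  B5 = {2, 3, 7}  B6 = {2, 3, 4}
Tree: B1–B2, B2–B3, B3–B4, B1–B5, B5–B6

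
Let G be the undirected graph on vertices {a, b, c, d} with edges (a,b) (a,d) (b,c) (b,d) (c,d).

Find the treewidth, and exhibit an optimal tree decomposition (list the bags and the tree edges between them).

Treewidth 2.
One optimal decomposition is:
Bags: B1 = {b, c, d}  B2 = {a, b, d}
Tree: B1–B2

Every bag has size at most 3, so the width is 3 − 1 = 2 and tw(G) ≤ 2. On the other hand G contains the 3-clique {b, c, d}. A clique must lie in a single bag of any decomposition, so no decomposition can have width below 2. Combining the bounds, tw(G) = 2.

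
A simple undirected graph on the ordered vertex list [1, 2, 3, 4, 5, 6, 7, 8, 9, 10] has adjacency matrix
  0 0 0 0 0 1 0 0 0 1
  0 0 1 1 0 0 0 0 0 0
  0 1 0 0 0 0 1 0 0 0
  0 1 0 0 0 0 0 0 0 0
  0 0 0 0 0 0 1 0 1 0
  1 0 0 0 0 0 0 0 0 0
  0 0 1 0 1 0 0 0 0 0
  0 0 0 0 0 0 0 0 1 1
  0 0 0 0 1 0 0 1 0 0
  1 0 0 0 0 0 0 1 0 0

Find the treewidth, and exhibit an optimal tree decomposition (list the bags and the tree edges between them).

Every bag has size at most 2, so the width is 2 − 1 = 1 and tw(G) ≤ 1. Since G has at least one edge (e.g. 6–1), it is not an edgeless graph, so tw(G) ≥ 1. Combining the bounds, tw(G) = 1.

Treewidth 1.
Bags: B1 = {1, 6}  B2 = {1, 10}  B3 = {8, 10}  B4 = {8, 9}  B5 = {5, 9}  B6 = {5, 7}  B7 = {3, 7}  B8 = {2, 3}  B9 = {2, 4}
Tree: B1–B2, B2–B3, B3–B4, B4–B5, B5–B6, B6–B7, B7–B8, B8–B9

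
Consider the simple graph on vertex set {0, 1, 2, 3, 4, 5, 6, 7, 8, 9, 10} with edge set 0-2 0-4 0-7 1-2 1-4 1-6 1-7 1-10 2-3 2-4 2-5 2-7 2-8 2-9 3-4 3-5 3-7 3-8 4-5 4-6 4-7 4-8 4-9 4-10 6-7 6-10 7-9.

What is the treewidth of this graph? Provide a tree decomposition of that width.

Each bag holds 4 vertices, so the decomposition has width 3, which upper-bounds the treewidth. On the other hand G contains the 4-clique {2, 3, 4, 8}. A clique must lie in a single bag of any decomposition, so no decomposition can have width below 3. Therefore the treewidth is 3.

Treewidth 3.
Bags: B1 = {1, 2, 4, 7}  B2 = {2, 4, 7, 9}  B3 = {1, 4, 6, 7}  B4 = {0, 2, 4, 7}  B5 = {1, 4, 6, 10}  B6 = {2, 3, 4, 7}  B7 = {2, 3, 4, 5}  B8 = {2, 3, 4, 8}
Tree: B1–B2, B1–B3, B1–B4, B3–B5, B1–B6, B6–B7, B7–B8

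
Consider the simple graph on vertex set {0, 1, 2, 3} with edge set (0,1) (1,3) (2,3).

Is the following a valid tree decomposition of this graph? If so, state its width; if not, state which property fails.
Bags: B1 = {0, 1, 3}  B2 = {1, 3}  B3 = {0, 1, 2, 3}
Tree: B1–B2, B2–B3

No — bags containing vertex 0 are not connected in the tree.

A tree decomposition must satisfy three properties: every vertex lies in some bag; for every edge, both endpoints lie together in some bag; and for every vertex, the bags containing it form a connected subtree. Here bags containing vertex 0 are not connected in the tree, so the decomposition is invalid.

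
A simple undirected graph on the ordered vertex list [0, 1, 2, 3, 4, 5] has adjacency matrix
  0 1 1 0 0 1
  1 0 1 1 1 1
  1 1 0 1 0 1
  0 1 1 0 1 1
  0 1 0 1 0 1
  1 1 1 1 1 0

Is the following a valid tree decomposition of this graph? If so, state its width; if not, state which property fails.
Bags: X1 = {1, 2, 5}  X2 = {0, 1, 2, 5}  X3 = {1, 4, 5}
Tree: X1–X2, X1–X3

A tree decomposition must satisfy three properties: every vertex lies in some bag; for every edge, both endpoints lie together in some bag; and for every vertex, the bags containing it form a connected subtree. Here vertex 3 appears in no bag, so the decomposition is invalid.

No — vertex 3 appears in no bag.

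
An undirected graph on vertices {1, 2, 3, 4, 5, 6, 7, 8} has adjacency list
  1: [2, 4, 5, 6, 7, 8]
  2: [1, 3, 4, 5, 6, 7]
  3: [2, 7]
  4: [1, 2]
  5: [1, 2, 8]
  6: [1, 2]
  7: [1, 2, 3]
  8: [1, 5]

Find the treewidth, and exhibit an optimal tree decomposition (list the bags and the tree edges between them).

Each bag holds 3 vertices, so the decomposition has width 2, which upper-bounds the treewidth. Conversely, {1, 5, 8} is a clique of size 3, and the vertices of any clique must share a bag in every tree decomposition; so some bag has ≥ 3 vertices and tw(G) ≥ 2. Hence tw(G) = 2 exactly.

Treewidth 2.
Bags: B1 = {1, 2, 5}  B2 = {1, 2, 7}  B3 = {1, 2, 4}  B4 = {1, 5, 8}  B5 = {1, 2, 6}  B6 = {2, 3, 7}
Tree: B1–B2, B1–B3, B1–B4, B3–B5, B2–B6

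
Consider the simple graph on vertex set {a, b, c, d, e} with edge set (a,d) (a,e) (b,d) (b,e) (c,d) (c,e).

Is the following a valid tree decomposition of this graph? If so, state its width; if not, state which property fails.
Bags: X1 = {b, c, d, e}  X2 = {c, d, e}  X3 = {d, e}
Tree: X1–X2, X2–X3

No — vertex a appears in no bag.

A tree decomposition must satisfy three properties: every vertex lies in some bag; for every edge, both endpoints lie together in some bag; and for every vertex, the bags containing it form a connected subtree. Here vertex a appears in no bag, so the decomposition is invalid.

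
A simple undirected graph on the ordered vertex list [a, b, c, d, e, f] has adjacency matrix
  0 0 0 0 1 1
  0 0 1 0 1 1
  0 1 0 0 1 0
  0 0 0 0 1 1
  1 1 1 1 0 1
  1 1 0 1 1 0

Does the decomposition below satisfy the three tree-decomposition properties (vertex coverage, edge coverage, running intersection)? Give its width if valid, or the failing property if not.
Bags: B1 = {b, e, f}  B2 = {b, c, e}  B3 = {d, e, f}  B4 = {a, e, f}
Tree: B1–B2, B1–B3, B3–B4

Every vertex of G appears in some bag (union = {a, b, c, d, e, f}); every edge is covered by a bag; and for each vertex v the set of bags containing v is connected in the bag tree. The decomposition is therefore valid. The largest bag has 3 vertices, so the width is 2.

Yes; width 2.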